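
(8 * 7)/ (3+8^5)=56/ 32771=0.00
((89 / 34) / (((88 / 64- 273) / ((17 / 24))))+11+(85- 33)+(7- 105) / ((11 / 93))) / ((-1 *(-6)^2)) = 21.27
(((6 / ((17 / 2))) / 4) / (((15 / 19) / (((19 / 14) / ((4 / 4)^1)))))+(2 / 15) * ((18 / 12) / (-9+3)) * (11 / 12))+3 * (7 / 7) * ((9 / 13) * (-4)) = -4474789 / 556920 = -8.03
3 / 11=0.27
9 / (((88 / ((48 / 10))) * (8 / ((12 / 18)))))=9 / 220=0.04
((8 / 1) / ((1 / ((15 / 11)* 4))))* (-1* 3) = -1440 / 11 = -130.91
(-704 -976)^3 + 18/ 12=-4741631998.50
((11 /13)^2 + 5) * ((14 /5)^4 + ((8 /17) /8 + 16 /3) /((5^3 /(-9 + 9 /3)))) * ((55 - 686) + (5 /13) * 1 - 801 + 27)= -2294226761904 /4668625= -491413.80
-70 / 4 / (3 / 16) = -280 / 3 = -93.33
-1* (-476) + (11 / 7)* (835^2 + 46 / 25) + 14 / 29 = 5562802199 / 5075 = 1096118.66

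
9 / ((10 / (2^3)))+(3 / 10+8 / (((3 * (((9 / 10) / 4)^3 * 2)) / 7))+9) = 3656171 / 4374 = 835.89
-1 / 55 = -0.02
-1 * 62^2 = -3844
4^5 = 1024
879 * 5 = 4395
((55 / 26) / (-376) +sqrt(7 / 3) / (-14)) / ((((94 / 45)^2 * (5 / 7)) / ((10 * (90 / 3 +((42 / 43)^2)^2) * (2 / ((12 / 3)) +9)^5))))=-88311451322094975 * sqrt(21) / 483336410176-7846132790539976625 / 181734490226176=-880466.02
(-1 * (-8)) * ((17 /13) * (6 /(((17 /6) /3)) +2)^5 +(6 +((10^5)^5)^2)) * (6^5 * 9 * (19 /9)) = 128333156889600000000000000000000000000000000068248099665354240 /1085773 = 118195200000000000000000000000000000000000000000000000000.00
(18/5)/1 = 18/5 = 3.60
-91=-91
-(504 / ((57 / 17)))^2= -8156736 / 361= -22594.84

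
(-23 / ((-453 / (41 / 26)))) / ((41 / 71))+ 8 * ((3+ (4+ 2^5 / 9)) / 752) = 208369 / 830349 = 0.25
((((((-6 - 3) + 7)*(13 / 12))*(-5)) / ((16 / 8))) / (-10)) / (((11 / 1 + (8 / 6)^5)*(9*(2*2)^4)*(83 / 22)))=-0.00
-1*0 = 0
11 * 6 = 66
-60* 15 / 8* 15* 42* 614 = -43517250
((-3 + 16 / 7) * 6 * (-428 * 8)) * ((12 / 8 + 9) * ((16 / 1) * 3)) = 7395840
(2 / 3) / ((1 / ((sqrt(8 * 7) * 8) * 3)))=32 * sqrt(14)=119.73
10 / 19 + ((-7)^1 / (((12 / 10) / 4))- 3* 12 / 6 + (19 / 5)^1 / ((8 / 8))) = -7127 / 285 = -25.01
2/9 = 0.22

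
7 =7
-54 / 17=-3.18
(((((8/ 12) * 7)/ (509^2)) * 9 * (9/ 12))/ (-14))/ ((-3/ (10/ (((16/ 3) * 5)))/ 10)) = 45/ 4145296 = 0.00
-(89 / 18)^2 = -7921 / 324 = -24.45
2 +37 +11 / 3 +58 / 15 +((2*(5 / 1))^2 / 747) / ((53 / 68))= 46.71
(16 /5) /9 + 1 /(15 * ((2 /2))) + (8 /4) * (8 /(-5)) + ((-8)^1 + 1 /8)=-767 /72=-10.65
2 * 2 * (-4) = -16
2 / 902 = 1 / 451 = 0.00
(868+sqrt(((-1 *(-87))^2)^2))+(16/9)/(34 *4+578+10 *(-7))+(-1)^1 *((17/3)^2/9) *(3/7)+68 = 36964600/4347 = 8503.47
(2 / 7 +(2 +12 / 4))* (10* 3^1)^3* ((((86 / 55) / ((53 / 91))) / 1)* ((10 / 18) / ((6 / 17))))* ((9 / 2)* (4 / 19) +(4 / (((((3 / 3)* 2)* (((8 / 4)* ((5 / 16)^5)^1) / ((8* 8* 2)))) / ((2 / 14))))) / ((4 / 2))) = 326157474654128 / 176225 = 1850801388.31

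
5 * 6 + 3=33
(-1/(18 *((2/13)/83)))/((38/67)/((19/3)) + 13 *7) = -72293/219708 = -0.33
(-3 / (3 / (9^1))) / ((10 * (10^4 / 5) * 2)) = -9 / 40000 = -0.00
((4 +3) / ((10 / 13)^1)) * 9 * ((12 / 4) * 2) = 2457 / 5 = 491.40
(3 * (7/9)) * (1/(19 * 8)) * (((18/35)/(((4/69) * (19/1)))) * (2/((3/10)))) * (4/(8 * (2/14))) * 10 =2415/1444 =1.67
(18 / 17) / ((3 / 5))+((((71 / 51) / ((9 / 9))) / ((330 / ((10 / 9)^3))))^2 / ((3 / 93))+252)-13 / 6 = 251.60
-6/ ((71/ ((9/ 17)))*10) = -27/ 6035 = -0.00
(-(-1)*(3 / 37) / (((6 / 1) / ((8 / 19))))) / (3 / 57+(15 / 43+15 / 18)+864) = 1032 / 156931097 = 0.00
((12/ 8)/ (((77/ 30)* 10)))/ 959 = 9/ 147686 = 0.00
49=49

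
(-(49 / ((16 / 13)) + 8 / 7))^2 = 21040569 / 12544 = 1677.34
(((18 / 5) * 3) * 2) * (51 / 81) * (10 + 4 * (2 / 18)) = 6392 / 45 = 142.04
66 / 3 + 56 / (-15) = 274 / 15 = 18.27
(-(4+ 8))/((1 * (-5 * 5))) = 12/25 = 0.48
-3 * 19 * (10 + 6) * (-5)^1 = 4560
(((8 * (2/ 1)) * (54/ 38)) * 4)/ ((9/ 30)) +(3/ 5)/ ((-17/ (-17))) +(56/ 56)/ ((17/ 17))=28952/ 95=304.76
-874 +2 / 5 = -4368 / 5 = -873.60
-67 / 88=-0.76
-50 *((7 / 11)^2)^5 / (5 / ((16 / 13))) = -45196039840 / 337186519813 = -0.13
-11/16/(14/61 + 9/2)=-671/4616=-0.15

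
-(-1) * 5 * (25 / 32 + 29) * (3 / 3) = 148.91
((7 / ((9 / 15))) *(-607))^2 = 451350025 / 9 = 50150002.78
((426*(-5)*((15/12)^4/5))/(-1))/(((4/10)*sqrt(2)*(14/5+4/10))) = 574.55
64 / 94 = 32 / 47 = 0.68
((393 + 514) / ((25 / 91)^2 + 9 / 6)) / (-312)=-1.85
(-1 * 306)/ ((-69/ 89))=9078/ 23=394.70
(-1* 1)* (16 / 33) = -16 / 33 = -0.48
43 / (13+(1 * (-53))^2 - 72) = 43 / 2750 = 0.02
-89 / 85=-1.05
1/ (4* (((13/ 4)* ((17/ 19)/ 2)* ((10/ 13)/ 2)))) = 38/ 85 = 0.45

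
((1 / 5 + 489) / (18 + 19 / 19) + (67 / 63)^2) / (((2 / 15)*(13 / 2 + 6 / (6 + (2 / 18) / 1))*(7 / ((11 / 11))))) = 557404595 / 144814257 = 3.85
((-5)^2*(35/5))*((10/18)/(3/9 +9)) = 125/12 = 10.42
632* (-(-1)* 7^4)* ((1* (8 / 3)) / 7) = 1734208 / 3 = 578069.33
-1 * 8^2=-64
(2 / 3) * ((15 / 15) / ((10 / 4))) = 4 / 15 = 0.27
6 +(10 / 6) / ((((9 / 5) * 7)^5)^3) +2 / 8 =73311061047835911222646188025 / 11729769767653745697967140084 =6.25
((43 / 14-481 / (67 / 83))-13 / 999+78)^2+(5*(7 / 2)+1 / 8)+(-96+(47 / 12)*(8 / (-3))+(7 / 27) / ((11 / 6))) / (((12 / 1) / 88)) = 464093629486915367 / 1756170383688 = 264264.58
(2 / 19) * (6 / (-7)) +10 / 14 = 0.62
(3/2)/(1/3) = 9/2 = 4.50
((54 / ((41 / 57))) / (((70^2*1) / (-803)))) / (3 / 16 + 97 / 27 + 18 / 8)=-266936472 / 130836125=-2.04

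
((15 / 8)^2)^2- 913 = -900.64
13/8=1.62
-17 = -17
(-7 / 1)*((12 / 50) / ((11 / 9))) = -378 / 275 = -1.37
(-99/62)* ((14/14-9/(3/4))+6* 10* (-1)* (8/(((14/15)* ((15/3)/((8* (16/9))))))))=1021383/434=2353.42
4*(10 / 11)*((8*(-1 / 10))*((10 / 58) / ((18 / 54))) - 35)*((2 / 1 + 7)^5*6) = -14554397520 / 319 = -45625070.60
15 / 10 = 3 / 2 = 1.50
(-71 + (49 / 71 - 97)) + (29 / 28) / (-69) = -22952287 / 137172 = -167.32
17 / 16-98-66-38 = -3215 / 16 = -200.94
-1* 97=-97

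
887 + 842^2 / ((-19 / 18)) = -670763.11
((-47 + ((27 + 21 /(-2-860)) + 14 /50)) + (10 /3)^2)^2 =2803678987561 /37616602500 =74.53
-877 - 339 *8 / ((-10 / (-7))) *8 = -80321 / 5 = -16064.20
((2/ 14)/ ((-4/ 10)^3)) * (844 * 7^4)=-9046625/ 2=-4523312.50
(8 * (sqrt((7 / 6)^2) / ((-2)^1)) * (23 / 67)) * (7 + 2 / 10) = -3864 / 335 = -11.53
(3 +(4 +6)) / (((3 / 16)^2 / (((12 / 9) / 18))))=6656 / 243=27.39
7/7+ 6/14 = 1.43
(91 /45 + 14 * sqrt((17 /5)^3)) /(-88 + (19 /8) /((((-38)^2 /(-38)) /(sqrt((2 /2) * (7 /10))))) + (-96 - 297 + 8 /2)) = -58125312 * sqrt(85) /2912371165 - 2469376 /582474233 + 1456 * sqrt(70) /26211340485 + 3808 * sqrt(238) /2912371165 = -0.19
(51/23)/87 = 17/667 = 0.03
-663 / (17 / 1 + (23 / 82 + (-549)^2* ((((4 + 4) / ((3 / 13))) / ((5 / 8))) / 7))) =-146370 / 527254631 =-0.00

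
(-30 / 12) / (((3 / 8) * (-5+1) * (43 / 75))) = 125 / 43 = 2.91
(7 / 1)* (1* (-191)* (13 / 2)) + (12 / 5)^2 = -434237 / 50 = -8684.74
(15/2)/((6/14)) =35/2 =17.50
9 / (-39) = -3 / 13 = -0.23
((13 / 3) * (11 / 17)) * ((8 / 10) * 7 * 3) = 4004 / 85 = 47.11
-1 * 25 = -25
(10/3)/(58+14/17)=17/300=0.06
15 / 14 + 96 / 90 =449 / 210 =2.14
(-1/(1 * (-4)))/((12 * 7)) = 1/336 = 0.00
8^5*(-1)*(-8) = 262144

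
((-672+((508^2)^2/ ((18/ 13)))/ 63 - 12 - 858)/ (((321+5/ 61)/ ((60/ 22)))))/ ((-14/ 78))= -1716368439949150/ 47505843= -36129628.10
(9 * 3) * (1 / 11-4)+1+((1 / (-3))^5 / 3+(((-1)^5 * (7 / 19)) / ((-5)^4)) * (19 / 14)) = -1047959269 / 10023750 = -104.55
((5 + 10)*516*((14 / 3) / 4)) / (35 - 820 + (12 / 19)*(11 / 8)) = -343140 / 29797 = -11.52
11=11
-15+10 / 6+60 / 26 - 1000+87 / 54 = -236203 / 234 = -1009.41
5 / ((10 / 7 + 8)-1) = 35 / 59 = 0.59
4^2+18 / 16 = 137 / 8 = 17.12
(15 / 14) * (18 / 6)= 45 / 14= 3.21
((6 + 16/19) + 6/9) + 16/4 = 656/57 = 11.51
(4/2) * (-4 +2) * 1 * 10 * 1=-40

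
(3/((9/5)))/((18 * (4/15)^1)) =25/72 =0.35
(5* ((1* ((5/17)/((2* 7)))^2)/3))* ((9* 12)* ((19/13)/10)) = 0.01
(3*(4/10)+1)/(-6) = -11/30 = -0.37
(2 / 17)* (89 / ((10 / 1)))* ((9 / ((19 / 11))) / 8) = 8811 / 12920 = 0.68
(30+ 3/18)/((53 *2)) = 181/636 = 0.28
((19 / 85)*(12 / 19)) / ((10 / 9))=54 / 425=0.13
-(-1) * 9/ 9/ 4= 0.25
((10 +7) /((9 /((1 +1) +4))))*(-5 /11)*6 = -340 /11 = -30.91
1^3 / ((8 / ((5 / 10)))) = 1 / 16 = 0.06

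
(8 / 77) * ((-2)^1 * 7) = -1.45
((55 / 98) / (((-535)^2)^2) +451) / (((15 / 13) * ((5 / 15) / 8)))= 37657465332487572 / 4014312780625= 9380.80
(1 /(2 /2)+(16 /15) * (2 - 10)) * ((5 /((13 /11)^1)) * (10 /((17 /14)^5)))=-6685152320 /55374423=-120.73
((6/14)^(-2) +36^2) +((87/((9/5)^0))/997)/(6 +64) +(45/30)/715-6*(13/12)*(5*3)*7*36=-1044987538544/44909865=-23268.55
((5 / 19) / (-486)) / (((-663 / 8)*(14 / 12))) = 40 / 7142499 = 0.00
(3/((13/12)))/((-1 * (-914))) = 18/5941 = 0.00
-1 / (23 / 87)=-87 / 23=-3.78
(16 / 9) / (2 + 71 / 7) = 112 / 765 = 0.15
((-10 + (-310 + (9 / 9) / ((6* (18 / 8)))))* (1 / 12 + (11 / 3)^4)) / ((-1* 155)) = 253054529 / 677970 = 373.25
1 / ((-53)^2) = 1 / 2809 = 0.00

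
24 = 24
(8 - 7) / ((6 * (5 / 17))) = 17 / 30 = 0.57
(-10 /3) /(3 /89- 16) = 890 /4263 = 0.21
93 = 93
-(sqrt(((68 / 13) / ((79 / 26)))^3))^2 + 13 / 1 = 3894051 / 493039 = 7.90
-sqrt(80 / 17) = -4 * sqrt(85) / 17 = -2.17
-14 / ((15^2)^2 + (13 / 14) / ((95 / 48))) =-9310 / 33665937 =-0.00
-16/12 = -4/3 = -1.33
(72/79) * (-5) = -360/79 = -4.56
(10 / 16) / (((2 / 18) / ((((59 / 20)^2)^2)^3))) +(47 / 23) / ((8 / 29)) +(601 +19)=368388436481183272394367 / 150732800000000000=2443983.24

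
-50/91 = -0.55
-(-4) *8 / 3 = 10.67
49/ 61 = 0.80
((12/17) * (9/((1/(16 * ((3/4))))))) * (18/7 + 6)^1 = 77760/119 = 653.45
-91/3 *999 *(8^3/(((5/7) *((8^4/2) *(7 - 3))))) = -212121/80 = -2651.51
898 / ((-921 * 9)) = -898 / 8289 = -0.11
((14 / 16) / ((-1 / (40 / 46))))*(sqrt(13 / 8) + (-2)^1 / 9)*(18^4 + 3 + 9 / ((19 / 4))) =23270765 / 1311-69812295*sqrt(26) / 3496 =-84072.91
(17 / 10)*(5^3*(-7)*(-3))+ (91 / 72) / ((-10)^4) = 4462.50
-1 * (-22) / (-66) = -1 / 3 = -0.33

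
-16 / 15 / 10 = -8 / 75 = -0.11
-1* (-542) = 542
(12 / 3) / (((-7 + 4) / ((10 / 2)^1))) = -20 / 3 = -6.67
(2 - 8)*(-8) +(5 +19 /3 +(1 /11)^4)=2606101 /43923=59.33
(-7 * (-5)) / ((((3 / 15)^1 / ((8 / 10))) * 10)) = 14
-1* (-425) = 425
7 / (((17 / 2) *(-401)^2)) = 14 / 2733617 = 0.00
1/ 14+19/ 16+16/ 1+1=2045/ 112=18.26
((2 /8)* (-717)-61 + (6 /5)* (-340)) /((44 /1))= -2593 /176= -14.73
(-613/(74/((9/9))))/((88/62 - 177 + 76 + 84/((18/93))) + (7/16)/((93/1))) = -456072/18412051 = -0.02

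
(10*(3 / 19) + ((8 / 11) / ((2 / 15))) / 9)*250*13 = 4452500 / 627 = 7101.28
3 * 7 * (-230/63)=-230/3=-76.67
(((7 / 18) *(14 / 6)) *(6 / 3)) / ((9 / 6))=98 / 81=1.21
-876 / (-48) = 18.25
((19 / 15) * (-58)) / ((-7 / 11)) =12122 / 105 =115.45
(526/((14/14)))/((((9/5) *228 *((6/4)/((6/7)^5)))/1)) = 126240/319333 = 0.40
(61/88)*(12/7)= 183/154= 1.19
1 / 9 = 0.11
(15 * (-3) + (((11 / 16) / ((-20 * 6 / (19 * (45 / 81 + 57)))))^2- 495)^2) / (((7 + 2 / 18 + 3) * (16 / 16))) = 1157203997123775211921 / 56344801443840000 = 20537.90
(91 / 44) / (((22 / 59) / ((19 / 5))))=102011 / 4840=21.08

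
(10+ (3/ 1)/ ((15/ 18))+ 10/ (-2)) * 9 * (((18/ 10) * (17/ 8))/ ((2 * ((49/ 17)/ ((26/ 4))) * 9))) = 1453959/ 39200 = 37.09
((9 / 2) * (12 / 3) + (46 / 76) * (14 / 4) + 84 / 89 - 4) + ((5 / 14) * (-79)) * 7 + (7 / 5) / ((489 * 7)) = -2984069281 / 16537980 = -180.44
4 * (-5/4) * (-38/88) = 95/44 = 2.16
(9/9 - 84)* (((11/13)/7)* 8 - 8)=53120/91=583.74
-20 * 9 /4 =-45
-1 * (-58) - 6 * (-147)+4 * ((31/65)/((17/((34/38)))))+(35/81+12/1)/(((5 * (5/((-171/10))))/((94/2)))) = 300345803/555750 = 540.43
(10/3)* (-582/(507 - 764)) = 1940/257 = 7.55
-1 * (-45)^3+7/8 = 729007/8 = 91125.88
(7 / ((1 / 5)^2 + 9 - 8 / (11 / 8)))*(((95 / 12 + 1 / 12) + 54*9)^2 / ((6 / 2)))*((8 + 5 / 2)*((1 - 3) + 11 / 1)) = 7398866475 / 443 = 16701730.19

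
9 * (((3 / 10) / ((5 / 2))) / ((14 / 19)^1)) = 513 / 350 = 1.47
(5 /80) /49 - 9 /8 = -881 /784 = -1.12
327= 327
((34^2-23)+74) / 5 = 241.40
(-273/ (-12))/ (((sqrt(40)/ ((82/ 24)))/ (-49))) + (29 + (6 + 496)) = 531-182819 *sqrt(10)/ 960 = -71.21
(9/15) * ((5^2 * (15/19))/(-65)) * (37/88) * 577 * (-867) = 832931235/21736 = 38320.35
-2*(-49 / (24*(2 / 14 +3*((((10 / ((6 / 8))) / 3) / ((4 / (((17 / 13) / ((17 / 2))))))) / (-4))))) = 4459 / 16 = 278.69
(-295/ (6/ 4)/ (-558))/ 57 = 295/ 47709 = 0.01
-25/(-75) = 1/3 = 0.33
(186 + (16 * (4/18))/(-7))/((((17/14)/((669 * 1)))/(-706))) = -3679640936/51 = -72149822.27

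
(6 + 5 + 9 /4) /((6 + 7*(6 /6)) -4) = 1.47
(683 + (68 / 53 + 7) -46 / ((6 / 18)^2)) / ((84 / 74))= 271876 / 1113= 244.27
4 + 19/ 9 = 55/ 9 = 6.11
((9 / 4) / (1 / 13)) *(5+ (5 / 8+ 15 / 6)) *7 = 53235 / 32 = 1663.59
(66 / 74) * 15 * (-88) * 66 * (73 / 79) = -209872080 / 2923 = -71800.23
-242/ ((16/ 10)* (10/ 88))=-1331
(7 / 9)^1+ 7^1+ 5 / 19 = 1375 / 171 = 8.04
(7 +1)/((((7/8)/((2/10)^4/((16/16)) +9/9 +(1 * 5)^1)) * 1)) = 54.87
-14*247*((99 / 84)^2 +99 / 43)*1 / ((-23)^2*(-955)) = 30737421 / 1216509560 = 0.03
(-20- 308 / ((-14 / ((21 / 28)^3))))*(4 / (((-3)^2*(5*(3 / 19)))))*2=-6517 / 540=-12.07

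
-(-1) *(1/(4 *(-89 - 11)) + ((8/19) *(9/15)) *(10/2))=9581/7600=1.26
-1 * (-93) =93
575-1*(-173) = 748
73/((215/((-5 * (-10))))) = 730/43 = 16.98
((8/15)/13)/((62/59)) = 236/6045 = 0.04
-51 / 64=-0.80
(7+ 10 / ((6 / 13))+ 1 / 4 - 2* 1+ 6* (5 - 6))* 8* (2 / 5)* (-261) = -87348 / 5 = -17469.60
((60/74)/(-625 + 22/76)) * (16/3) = -6080/878343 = -0.01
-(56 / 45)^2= -3136 / 2025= -1.55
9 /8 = 1.12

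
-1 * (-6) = 6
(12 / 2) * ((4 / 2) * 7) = 84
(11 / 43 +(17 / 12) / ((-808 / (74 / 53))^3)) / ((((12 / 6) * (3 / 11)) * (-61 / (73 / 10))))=-1040545722399785459 / 18539690985016519680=-0.06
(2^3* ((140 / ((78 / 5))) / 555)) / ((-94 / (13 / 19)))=-280 / 297369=-0.00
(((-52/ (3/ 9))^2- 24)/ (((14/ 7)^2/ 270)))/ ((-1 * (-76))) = 21592.89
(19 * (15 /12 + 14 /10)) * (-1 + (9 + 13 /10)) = 93651 /200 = 468.26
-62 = -62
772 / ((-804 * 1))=-193 / 201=-0.96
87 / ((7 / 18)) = 1566 / 7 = 223.71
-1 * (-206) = 206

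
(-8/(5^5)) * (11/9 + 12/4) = -304/28125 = -0.01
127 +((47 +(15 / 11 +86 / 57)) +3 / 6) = 222425 / 1254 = 177.37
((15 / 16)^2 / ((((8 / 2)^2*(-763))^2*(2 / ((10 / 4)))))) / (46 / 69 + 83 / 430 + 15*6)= 725625 / 8943756420186112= 0.00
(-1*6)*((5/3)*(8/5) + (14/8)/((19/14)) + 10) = -1591/19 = -83.74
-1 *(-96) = 96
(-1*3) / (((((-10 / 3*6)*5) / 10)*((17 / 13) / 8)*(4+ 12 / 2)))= 78 / 425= 0.18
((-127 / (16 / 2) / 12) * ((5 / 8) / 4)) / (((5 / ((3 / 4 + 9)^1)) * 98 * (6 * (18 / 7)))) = -1651 / 6193152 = -0.00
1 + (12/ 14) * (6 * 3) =115/ 7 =16.43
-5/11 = -0.45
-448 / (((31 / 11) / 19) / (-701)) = 65636032 / 31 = 2117291.35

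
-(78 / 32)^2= -1521 / 256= -5.94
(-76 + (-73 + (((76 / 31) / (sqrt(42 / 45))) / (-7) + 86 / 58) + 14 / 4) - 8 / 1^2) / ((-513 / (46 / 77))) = 92 * sqrt(210) / 3158001 + 67597 / 381843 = 0.18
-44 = -44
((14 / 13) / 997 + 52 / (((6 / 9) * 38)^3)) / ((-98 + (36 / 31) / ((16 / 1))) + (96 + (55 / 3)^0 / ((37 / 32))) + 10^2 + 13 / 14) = 0.00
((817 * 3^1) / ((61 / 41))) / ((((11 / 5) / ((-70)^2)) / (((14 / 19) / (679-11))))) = 453531750 / 112057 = 4047.33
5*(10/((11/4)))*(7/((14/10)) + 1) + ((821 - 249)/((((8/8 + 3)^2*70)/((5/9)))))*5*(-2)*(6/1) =92.07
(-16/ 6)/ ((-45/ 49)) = 392/ 135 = 2.90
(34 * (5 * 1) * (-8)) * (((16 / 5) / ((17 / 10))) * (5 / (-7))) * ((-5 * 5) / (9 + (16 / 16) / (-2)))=-5378.15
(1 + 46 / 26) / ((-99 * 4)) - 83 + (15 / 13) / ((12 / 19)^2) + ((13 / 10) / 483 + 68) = -66923293 / 5525520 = -12.11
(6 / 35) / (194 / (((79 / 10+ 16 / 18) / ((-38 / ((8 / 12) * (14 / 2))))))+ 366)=791 / 859435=0.00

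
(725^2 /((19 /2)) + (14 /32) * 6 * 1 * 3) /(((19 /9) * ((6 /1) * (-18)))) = -8411197 /34656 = -242.71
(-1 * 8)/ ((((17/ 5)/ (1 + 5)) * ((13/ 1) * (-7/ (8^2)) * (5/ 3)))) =9216/ 1547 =5.96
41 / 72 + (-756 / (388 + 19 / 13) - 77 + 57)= -7790753 / 364536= -21.37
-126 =-126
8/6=4/3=1.33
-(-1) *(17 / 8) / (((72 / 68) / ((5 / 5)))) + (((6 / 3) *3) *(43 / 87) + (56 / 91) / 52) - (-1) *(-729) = -510969739 / 705744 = -724.02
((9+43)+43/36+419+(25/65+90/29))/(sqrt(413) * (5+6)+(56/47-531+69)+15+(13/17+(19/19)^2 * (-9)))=-207926496641033/150358519108304-45336425586793 * sqrt(413)/1353226671974736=-2.06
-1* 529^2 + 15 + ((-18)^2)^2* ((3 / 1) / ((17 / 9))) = -1922690 / 17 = -113099.41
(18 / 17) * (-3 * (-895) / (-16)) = -24165 / 136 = -177.68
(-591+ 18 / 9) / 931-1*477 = -23404 / 49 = -477.63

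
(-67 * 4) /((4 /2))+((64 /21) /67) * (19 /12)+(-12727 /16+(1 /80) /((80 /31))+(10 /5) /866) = -10870922923517 /11697235200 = -929.36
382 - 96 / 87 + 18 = 398.90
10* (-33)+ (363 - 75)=-42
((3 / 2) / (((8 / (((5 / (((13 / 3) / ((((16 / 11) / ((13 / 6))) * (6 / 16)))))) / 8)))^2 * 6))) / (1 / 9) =164025 / 3538822144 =0.00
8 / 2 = 4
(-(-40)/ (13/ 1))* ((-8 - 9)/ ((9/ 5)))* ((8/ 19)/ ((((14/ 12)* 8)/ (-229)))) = 1557200/ 5187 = 300.21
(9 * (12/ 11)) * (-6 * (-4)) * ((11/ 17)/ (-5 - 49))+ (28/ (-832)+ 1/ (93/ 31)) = -26773/ 10608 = -2.52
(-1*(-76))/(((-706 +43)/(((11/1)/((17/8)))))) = -6688/11271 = -0.59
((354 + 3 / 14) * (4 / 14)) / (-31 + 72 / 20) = -3.69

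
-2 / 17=-0.12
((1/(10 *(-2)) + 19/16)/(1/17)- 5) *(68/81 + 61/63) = 235135/9072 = 25.92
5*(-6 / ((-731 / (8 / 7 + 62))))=780 / 301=2.59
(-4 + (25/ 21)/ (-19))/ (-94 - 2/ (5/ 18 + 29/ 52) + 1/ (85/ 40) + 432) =-633811/ 52430994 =-0.01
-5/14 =-0.36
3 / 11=0.27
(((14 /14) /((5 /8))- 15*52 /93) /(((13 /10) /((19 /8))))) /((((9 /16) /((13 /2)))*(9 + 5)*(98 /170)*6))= -849490 /287091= -2.96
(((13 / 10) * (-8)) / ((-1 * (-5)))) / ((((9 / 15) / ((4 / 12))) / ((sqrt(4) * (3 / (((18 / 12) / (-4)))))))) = 832 / 45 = 18.49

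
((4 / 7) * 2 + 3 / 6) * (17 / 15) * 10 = 391 / 21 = 18.62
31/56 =0.55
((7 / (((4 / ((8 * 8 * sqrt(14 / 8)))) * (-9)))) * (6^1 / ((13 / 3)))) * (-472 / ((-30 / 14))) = -370048 * sqrt(7) / 195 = -5020.79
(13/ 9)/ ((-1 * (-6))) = 13/ 54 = 0.24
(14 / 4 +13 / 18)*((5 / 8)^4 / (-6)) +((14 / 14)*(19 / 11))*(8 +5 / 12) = 17554879 / 1216512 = 14.43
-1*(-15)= 15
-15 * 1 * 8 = -120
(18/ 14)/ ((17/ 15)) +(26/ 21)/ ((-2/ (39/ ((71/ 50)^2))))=-6501965/ 599879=-10.84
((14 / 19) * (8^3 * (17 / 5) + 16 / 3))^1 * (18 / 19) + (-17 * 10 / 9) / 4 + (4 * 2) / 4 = 39513859 / 32490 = 1216.19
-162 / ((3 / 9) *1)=-486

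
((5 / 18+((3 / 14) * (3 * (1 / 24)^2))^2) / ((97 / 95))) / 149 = 190669655 / 104427896832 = 0.00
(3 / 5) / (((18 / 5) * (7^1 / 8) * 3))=4 / 63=0.06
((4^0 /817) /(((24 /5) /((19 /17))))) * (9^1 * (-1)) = -15 /5848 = -0.00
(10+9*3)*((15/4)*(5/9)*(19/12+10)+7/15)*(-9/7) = -1170.19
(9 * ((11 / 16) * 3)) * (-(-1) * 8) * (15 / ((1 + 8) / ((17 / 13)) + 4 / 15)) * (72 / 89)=40896900 / 162247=252.07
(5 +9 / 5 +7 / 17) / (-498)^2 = 613 / 21080340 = 0.00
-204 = -204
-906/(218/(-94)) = 390.66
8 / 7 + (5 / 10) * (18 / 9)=15 / 7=2.14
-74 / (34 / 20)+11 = -553 / 17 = -32.53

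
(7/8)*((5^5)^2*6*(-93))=-19072265625/4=-4768066406.25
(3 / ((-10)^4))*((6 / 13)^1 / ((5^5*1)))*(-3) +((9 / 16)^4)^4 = 46987082971317505653921 / 468374361246531584000000000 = 0.00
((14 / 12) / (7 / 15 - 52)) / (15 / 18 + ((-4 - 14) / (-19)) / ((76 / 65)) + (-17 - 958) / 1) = 7581 / 325941634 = 0.00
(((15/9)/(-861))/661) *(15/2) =-0.00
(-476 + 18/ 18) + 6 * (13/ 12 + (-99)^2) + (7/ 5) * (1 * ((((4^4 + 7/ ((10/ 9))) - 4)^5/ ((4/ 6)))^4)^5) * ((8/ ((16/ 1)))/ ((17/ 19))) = 75634049368098885991633139050328115766798714667235505968326829024060318270400094428206664883019563519208333049766701842662361484082957493758176010144828664011871078783100367835285373413703589291555139322506114516665030522564584362419395312931796186842471693925119499156677650823218197420009720148477218712980118952448013469664869534156664980214217049333/ 1782579200000000000000000000000000000000000000000000000000000000000000000000000000000000000000000000000000000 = 42429559016563688161307580000000000000000000000000000000000000000000000000000000000000000000000000000000000000000000000000000000000000000000000000000000000000000000000000000000000000000000000000000000000000000000000000000000000000000000000000000.00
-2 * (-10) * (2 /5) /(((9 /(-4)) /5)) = -160 /9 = -17.78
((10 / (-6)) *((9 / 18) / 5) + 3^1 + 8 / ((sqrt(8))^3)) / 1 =sqrt(2) / 4 + 17 / 6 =3.19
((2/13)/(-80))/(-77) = 1/40040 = 0.00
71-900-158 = -987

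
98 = 98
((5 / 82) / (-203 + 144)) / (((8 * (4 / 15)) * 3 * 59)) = -25 / 9134144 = -0.00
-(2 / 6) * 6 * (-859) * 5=8590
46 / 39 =1.18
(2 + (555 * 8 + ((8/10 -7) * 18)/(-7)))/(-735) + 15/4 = -238237/102900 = -2.32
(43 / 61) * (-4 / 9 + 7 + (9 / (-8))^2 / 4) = 680819 / 140544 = 4.84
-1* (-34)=34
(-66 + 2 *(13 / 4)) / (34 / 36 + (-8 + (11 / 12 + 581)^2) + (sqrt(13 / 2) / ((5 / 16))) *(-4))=-10444664676600 / 59441543062437961 - 197406720 *sqrt(26) / 59441543062437961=-0.00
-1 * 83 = -83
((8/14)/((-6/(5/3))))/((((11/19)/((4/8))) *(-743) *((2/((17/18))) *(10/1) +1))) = 1615/194116923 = 0.00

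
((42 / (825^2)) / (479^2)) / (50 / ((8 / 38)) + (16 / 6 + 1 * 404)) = 28 / 67063453290625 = 0.00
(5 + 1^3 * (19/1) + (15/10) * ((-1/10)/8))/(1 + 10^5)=3837/16000160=0.00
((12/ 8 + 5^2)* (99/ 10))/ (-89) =-2.95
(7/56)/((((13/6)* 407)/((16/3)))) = 4/5291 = 0.00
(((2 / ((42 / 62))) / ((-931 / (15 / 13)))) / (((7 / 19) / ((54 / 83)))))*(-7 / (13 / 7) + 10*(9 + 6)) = -0.94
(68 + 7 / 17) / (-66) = -1163 / 1122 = -1.04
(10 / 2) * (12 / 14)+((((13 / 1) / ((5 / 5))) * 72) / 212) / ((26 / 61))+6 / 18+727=825821 / 1113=741.98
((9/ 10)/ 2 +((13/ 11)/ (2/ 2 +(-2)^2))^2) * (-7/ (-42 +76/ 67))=2870749/ 33129800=0.09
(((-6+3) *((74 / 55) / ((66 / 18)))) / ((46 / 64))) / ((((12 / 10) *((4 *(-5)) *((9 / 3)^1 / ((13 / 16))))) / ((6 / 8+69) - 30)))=76479 / 111320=0.69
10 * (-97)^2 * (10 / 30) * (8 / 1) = 250906.67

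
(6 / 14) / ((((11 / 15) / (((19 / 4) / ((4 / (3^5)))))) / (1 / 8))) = 207765 / 9856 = 21.08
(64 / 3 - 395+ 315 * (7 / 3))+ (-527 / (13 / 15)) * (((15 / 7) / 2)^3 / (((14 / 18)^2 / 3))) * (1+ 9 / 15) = -3653008631 / 655473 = -5573.09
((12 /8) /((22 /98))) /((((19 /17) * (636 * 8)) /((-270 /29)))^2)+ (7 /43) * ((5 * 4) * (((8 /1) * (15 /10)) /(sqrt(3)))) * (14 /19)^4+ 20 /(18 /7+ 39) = 672452770162145 /1397689079812608+ 21512960 * sqrt(3) /5603803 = 7.13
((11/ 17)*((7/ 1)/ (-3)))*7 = -539/ 51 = -10.57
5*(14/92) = 35/46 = 0.76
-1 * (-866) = 866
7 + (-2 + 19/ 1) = 24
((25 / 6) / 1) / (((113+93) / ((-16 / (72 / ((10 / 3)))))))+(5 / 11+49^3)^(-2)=-209351085582497 / 13972928923496448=-0.01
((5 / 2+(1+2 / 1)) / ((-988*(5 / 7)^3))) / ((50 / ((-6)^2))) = -33957 / 3087500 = -0.01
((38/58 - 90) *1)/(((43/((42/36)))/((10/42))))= -12955/22446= -0.58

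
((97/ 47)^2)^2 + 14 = 156844815/ 4879681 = 32.14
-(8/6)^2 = -16/9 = -1.78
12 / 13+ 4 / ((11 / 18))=1068 / 143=7.47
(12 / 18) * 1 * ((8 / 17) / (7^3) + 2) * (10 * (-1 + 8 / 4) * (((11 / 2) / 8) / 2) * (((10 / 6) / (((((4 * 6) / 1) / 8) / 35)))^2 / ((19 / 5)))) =334296875 / 732564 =456.34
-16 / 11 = -1.45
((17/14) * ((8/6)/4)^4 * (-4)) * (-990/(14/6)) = 3740/147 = 25.44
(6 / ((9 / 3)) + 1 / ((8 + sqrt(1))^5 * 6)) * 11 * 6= 7794479 / 59049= 132.00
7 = 7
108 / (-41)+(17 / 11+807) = 363466 / 451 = 805.91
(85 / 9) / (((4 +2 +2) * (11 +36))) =85 / 3384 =0.03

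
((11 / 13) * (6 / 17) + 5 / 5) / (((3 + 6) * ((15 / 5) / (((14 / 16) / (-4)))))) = -2009 / 190944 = -0.01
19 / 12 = 1.58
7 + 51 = 58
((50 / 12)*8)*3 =100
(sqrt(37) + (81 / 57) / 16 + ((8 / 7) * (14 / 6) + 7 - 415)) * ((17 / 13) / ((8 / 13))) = -6282911 / 7296 + 17 * sqrt(37) / 8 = -848.22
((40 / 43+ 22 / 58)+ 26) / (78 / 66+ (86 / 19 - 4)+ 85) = 0.31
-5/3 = -1.67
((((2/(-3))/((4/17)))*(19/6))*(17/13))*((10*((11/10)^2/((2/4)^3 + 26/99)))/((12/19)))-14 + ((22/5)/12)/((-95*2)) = -2251734351/3791450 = -593.90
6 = 6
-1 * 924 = -924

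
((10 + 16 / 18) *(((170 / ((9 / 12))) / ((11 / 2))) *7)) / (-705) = -186592 / 41877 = -4.46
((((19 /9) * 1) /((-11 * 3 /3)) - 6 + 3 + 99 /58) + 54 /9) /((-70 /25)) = -129625 /80388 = -1.61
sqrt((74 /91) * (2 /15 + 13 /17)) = sqrt(393231930) /23205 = 0.85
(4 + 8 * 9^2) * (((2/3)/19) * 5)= 114.39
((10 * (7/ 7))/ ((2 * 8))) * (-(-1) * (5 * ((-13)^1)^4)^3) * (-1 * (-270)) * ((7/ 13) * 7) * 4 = 7409463129096721875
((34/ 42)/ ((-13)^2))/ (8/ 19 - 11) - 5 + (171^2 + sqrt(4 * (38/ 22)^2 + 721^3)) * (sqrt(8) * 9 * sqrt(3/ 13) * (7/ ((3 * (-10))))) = -614061 * sqrt(78)/ 65 - 21 * sqrt(141496524390)/ 143 - 3567068/ 713349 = -138679.78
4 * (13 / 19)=52 / 19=2.74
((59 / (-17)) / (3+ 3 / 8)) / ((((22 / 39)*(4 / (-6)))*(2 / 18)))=24.61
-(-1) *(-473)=-473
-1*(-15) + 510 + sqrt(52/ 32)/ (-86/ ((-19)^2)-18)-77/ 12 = 518.51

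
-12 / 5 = -2.40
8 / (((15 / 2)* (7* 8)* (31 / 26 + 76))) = 52 / 210735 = 0.00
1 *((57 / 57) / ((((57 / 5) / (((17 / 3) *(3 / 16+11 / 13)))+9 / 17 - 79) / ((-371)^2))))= -1798.66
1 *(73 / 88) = 73 / 88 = 0.83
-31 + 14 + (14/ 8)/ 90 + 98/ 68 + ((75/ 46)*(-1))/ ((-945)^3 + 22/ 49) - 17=-189400021930487029/ 5820640321598280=-32.54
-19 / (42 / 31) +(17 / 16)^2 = -69323 / 5376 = -12.89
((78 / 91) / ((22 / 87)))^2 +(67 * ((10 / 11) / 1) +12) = 500399 / 5929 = 84.40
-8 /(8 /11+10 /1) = -44 /59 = -0.75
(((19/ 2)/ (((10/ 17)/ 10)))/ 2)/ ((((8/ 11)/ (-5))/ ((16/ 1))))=-17765/ 2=-8882.50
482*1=482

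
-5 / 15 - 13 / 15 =-6 / 5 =-1.20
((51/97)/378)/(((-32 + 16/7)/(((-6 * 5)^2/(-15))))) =85/30264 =0.00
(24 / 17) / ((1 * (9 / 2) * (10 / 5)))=8 / 51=0.16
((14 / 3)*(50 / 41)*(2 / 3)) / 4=350 / 369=0.95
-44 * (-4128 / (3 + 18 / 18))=45408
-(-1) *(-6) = -6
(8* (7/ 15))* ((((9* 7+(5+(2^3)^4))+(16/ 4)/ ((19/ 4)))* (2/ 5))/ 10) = 621.95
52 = 52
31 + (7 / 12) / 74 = 27535 / 888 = 31.01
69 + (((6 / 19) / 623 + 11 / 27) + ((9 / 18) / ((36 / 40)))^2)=66844025 / 958797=69.72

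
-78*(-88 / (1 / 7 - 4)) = -16016 / 9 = -1779.56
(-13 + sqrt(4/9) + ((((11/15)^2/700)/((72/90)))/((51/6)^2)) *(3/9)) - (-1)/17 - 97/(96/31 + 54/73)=-37.56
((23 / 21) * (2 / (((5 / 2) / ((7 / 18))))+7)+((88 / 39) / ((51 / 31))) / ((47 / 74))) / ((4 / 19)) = 270872113 / 5608980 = 48.29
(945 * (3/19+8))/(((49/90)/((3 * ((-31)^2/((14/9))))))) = 24432343875/931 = 26243119.09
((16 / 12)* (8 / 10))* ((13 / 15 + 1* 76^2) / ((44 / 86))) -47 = 29692307 / 2475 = 11996.89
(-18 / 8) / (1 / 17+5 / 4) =-153 / 89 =-1.72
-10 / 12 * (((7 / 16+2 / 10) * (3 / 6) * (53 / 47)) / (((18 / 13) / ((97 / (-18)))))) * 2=1136161 / 487296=2.33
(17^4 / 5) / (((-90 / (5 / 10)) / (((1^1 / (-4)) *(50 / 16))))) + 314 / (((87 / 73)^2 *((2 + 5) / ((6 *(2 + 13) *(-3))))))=-57337767233 / 6781824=-8454.62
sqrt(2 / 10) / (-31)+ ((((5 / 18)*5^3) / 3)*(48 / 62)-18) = -2522 / 279-sqrt(5) / 155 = -9.05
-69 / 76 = -0.91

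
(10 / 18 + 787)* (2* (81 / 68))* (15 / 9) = 53160 / 17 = 3127.06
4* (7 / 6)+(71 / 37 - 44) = -4153 / 111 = -37.41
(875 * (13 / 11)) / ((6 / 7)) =79625 / 66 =1206.44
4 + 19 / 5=39 / 5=7.80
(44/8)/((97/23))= 253/194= 1.30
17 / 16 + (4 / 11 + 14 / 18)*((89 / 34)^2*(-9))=-3526249 / 50864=-69.33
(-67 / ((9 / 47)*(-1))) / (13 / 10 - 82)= -4.34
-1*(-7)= 7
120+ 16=136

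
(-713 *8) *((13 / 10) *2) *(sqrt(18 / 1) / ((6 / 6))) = -222456 *sqrt(2) / 5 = -62920.06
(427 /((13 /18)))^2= 59074596 /169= 349553.82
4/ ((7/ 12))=48/ 7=6.86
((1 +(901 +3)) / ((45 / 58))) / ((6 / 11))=2138.48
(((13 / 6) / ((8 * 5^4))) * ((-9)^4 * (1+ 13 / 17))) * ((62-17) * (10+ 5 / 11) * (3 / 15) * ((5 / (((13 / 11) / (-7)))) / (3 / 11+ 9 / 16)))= -9959598 / 595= -16738.82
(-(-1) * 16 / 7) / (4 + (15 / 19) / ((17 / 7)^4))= 25390384 / 44685277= 0.57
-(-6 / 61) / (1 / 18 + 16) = 108 / 17629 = 0.01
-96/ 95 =-1.01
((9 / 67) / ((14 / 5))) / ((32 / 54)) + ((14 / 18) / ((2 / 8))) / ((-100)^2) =6860639 / 84420000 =0.08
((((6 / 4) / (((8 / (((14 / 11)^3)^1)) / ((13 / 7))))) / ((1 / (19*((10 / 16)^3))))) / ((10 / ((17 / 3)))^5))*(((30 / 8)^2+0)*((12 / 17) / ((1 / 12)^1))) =1010854663 / 43614208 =23.18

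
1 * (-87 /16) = -87 /16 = -5.44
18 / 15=6 / 5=1.20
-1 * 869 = -869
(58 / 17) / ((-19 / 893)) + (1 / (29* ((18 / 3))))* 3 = -158091 / 986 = -160.34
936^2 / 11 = 876096 / 11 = 79645.09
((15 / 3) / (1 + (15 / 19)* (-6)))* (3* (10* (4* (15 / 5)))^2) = -4104000 / 71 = -57802.82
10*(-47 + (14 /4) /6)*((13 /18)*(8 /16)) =-36205 /216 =-167.62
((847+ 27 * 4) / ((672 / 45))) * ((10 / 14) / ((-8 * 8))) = -71625 / 100352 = -0.71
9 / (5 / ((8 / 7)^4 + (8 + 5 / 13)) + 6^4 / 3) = 2834613 / 136217489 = 0.02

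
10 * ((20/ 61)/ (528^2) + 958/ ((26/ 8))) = 81457897285/ 27634464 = 2947.69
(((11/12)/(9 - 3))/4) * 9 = 11/32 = 0.34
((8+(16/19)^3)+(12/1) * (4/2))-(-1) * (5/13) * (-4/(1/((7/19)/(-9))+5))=99064193/3031678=32.68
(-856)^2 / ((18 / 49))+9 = 17952113 / 9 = 1994679.22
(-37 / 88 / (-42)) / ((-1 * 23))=-37 / 85008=-0.00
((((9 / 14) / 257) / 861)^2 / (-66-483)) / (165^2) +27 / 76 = 2988323543561630789 / 8411577381877182975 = 0.36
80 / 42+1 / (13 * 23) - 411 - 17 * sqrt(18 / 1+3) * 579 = -9843 * sqrt(21) - 2568688 / 6279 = -45515.38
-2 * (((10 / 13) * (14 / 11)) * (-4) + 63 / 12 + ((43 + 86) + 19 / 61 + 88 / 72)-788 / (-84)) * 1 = -310492033 / 1099098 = -282.50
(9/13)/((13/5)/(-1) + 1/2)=-30/91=-0.33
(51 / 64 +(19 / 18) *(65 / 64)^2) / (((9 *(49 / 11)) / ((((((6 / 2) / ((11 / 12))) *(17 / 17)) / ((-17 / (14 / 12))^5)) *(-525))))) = 8345095675 / 67834724548608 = 0.00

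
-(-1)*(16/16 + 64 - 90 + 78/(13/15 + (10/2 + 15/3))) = -2905/163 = -17.82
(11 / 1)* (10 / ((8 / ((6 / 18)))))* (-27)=-495 / 4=-123.75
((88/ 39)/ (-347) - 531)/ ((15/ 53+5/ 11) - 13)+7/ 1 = 4866734632/ 96747417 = 50.30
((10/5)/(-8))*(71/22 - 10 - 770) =17089/88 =194.19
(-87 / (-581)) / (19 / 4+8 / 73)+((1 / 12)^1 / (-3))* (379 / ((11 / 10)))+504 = 2445913175 / 4946634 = 494.46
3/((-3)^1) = -1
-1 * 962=-962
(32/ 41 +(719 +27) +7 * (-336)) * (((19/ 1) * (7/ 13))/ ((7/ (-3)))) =3751398/ 533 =7038.27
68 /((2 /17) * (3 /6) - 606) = -1156 /10301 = -0.11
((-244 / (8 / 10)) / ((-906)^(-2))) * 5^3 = -31294372500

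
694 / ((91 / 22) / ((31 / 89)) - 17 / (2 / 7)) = -118327 / 8120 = -14.57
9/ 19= 0.47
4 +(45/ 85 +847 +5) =14561/ 17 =856.53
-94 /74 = -47 /37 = -1.27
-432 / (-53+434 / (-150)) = 2025 / 262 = 7.73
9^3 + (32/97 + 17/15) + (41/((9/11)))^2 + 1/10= 254699323/78570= 3241.69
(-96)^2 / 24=384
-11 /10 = -1.10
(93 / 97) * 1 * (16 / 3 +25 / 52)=28117 / 5044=5.57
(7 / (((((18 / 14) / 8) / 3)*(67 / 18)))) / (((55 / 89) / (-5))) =-284.03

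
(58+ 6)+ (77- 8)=133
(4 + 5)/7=9/7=1.29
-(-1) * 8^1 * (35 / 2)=140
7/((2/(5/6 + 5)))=20.42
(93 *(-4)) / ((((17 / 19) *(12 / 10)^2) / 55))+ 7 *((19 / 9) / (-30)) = -72891011 / 4590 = -15880.39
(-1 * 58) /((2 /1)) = -29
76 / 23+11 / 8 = 861 / 184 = 4.68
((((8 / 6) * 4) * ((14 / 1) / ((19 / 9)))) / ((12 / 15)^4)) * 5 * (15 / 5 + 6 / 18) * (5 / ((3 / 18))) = 1640625 / 38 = 43174.34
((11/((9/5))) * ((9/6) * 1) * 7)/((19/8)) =1540/57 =27.02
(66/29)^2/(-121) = -36/841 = -0.04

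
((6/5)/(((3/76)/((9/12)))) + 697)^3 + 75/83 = 3869221865692/10375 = 372937047.30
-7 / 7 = -1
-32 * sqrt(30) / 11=-15.93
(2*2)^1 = 4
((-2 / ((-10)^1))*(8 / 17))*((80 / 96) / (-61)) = -4 / 3111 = -0.00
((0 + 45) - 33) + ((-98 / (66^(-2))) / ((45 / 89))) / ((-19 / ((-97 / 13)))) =-409465636 / 1235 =-331551.12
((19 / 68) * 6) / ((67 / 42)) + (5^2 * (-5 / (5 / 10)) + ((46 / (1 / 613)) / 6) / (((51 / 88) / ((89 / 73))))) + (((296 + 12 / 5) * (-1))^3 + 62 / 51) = -2484494194249999 / 93540375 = -26560661.04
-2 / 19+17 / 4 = 315 / 76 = 4.14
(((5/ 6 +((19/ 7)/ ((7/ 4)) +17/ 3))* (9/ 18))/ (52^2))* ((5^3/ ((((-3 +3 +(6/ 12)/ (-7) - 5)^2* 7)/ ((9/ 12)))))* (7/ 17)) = 295875/ 926898752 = 0.00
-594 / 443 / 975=-198 / 143975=-0.00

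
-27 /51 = -9 /17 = -0.53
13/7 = 1.86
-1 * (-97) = 97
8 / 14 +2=18 / 7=2.57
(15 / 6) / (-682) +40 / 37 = 1.08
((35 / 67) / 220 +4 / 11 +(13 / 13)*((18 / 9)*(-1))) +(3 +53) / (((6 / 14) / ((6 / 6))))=1141165 / 8844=129.03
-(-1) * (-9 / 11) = -9 / 11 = -0.82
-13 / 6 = -2.17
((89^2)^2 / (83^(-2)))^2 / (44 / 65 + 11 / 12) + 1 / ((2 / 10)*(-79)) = 11512088421362305332514975405 / 98197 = 117234624493236100211971.60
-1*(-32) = 32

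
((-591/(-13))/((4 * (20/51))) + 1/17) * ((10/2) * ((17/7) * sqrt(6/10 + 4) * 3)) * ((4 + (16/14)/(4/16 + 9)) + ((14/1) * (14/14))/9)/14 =3398439503 * sqrt(115)/39595920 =920.40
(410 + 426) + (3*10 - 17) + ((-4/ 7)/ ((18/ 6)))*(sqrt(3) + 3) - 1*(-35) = 6184/ 7 - 4*sqrt(3)/ 21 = 883.10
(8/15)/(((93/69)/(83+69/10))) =2668/75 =35.57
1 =1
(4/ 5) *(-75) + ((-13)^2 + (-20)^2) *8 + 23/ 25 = 112323/ 25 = 4492.92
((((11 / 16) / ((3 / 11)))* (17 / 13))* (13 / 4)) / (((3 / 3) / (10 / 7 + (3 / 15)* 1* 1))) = 39083 / 2240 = 17.45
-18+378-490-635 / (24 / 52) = -9035 / 6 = -1505.83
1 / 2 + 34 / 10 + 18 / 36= 22 / 5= 4.40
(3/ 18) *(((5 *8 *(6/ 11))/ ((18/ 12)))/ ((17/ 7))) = 560/ 561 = 1.00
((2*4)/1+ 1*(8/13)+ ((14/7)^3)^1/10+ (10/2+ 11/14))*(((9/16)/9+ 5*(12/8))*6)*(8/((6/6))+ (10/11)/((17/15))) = 375690447/61880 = 6071.27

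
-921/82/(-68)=921/5576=0.17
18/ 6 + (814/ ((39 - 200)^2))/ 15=1167259/ 388815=3.00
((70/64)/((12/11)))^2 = 148225/147456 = 1.01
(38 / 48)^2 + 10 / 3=2281 / 576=3.96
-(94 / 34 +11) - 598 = -10400 / 17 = -611.76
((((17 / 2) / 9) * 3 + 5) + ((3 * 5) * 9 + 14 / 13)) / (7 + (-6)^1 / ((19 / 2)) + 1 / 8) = 853100 / 38493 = 22.16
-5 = -5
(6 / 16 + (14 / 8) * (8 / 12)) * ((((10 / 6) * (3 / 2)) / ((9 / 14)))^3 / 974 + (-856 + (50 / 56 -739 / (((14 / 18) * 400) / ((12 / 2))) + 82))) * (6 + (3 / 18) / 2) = -1056936157671769 / 143145273600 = -7383.66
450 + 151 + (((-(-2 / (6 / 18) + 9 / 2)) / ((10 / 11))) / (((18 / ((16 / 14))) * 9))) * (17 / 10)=5679637 / 9450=601.02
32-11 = 21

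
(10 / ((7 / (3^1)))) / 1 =30 / 7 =4.29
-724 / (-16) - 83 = -151 / 4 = -37.75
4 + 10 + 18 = 32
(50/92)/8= 25/368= 0.07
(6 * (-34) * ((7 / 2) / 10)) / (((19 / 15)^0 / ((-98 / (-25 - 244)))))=-34986 / 1345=-26.01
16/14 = 8/7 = 1.14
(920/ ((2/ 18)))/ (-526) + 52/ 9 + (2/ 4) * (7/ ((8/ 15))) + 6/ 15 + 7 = 757219/ 189360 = 4.00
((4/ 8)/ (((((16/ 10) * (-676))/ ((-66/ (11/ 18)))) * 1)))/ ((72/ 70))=525/ 10816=0.05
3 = 3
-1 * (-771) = 771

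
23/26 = 0.88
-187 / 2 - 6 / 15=-939 / 10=-93.90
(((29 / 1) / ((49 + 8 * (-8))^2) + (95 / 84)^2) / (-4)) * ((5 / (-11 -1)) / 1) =82787 / 564480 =0.15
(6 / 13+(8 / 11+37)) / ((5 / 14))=76454 / 715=106.93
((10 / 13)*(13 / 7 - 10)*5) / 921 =-950 / 27937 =-0.03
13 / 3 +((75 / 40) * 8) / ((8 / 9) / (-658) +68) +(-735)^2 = 326315937917 / 604032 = 540229.55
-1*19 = -19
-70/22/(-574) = 5/902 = 0.01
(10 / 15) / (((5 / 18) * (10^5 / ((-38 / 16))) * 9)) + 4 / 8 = 0.50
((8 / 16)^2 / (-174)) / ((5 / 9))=-3 / 1160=-0.00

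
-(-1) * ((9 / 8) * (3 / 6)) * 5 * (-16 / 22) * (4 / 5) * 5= -90 / 11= -8.18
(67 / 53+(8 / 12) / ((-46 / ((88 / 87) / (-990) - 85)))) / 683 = 0.00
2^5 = 32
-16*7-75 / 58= -6571 / 58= -113.29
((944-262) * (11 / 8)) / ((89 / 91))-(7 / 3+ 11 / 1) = 1009783 / 1068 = 945.49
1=1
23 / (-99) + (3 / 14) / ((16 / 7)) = -439 / 3168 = -0.14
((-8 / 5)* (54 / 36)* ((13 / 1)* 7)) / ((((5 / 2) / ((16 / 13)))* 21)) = -128 / 25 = -5.12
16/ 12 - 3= -5/ 3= -1.67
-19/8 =-2.38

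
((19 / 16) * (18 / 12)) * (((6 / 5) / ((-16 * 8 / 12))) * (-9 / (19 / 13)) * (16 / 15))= 1053 / 800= 1.32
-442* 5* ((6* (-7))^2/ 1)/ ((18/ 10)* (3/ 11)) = -23823800/ 3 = -7941266.67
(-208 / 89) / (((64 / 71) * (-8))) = 923 / 2848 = 0.32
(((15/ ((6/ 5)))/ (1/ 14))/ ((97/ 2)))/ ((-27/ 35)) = -12250/ 2619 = -4.68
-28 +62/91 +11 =-1485/91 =-16.32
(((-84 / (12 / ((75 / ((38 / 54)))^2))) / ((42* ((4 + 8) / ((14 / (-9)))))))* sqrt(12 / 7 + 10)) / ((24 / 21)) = 354375* sqrt(574) / 11552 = 734.96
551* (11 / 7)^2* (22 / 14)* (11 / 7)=8067191 / 2401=3359.93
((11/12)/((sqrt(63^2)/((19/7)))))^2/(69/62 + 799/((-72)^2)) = 0.00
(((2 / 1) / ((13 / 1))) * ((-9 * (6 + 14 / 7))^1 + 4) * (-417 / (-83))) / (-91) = 56712 / 98189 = 0.58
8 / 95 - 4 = -372 / 95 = -3.92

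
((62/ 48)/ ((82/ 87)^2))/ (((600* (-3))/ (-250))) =130355/ 645504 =0.20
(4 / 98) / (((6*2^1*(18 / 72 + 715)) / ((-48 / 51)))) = -32 / 7149639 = -0.00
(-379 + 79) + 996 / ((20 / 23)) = 4227 / 5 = 845.40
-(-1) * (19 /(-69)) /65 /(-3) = 19 /13455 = 0.00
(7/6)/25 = 7/150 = 0.05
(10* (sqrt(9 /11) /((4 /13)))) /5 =39* sqrt(11) /22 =5.88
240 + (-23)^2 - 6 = 763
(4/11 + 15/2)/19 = 173/418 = 0.41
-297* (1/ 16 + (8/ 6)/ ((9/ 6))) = -282.56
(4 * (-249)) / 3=-332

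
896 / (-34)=-448 / 17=-26.35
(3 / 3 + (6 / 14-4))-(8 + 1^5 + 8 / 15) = -1271 / 105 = -12.10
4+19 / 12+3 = 103 / 12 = 8.58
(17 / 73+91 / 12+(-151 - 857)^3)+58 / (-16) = -1794385273681 / 1752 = -1024192507.81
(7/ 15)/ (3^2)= 7/ 135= 0.05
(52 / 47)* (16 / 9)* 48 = 13312 / 141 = 94.41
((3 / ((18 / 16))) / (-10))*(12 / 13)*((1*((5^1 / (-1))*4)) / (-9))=-64 / 117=-0.55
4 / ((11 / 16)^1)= 64 / 11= 5.82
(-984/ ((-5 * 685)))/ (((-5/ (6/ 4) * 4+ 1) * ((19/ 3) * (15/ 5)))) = -2952/ 2407775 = -0.00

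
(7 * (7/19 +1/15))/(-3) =-868/855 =-1.02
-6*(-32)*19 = 3648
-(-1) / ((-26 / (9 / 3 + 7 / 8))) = -31 / 208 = -0.15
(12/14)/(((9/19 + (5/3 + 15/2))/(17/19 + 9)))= 0.88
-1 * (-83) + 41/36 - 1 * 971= -31927/36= -886.86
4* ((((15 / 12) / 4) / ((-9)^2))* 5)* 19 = 475 / 324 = 1.47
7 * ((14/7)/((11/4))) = 5.09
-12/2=-6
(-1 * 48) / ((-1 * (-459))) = -16 / 153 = -0.10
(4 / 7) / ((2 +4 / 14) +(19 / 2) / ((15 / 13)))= 120 / 2209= 0.05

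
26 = 26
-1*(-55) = 55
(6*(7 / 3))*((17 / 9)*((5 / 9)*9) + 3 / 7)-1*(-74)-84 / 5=8794 / 45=195.42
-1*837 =-837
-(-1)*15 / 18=5 / 6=0.83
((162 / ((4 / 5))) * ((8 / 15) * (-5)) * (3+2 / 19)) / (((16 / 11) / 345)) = -30227175 / 76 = -397725.99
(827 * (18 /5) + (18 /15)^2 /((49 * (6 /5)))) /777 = 48628 /12691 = 3.83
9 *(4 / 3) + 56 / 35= 68 / 5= 13.60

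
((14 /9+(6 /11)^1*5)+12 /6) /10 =311 /495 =0.63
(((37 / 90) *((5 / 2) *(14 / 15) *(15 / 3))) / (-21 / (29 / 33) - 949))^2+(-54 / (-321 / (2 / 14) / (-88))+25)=39788123729041805 / 1738595940966864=22.89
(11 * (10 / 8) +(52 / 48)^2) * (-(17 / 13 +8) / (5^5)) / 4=-0.01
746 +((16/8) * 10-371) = 395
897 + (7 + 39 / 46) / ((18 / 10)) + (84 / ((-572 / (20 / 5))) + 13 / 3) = 53584075 / 59202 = 905.11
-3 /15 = -1 /5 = -0.20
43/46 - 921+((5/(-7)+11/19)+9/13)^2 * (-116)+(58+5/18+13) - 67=-588970335916/618814287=-951.77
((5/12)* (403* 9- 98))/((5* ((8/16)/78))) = 45877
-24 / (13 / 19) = -456 / 13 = -35.08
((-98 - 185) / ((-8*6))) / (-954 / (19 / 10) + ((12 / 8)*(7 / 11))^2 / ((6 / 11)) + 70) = -59147 / 4318122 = -0.01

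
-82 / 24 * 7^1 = -287 / 12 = -23.92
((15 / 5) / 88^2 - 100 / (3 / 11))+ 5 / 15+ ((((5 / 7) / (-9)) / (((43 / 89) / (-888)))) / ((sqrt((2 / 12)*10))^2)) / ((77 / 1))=-17876294701 / 48949824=-365.20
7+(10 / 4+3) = 12.50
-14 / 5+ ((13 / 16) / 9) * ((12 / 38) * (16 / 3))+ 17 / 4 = 5479 / 3420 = 1.60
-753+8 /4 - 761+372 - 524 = -1664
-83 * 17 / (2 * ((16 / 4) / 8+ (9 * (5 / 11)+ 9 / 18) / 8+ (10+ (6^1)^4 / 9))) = -124168 / 27293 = -4.55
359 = 359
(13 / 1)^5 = 371293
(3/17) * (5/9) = 5/51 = 0.10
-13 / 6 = -2.17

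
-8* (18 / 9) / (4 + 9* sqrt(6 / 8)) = 256 / 179 - 288* sqrt(3) / 179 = -1.36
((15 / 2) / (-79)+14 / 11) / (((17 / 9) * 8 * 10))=18423 / 2363680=0.01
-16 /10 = -8 /5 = -1.60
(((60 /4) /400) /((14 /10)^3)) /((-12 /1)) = -25 /21952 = -0.00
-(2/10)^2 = -1/25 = -0.04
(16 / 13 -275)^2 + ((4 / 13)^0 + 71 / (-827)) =10475307551 / 139763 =74950.51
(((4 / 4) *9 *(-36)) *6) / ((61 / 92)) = -178848 / 61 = -2931.93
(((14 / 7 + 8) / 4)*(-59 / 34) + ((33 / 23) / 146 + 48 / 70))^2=211885200100729 / 15968175840400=13.27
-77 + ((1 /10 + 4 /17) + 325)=42217 /170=248.34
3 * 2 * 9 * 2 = 108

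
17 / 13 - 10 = -113 / 13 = -8.69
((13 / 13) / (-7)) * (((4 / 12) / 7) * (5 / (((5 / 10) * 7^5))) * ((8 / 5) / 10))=-8 / 12353145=-0.00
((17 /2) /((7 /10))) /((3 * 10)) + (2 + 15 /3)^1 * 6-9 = 1403 /42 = 33.40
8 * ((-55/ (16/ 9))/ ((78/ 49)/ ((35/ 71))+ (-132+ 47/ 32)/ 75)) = -203742000/ 1225529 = -166.25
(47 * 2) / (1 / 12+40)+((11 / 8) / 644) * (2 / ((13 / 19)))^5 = 2.80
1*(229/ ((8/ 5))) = 1145/ 8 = 143.12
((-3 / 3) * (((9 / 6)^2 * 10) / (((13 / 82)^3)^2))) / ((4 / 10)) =-17100375267600 / 4826809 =-3542790.96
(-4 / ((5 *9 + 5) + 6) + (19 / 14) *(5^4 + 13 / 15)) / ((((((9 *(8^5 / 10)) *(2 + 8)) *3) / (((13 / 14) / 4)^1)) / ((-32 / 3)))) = -2318641 / 975421440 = -0.00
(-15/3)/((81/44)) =-2.72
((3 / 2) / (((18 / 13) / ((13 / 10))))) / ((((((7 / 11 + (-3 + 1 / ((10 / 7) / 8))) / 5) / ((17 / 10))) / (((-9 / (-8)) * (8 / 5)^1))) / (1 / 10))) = 0.67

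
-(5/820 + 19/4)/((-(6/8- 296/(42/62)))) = -16380/1502281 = -0.01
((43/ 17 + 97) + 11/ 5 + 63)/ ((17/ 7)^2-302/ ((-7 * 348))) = 119381052/ 4364155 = 27.35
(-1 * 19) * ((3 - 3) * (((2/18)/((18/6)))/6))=0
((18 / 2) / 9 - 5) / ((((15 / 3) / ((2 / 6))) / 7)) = -28 / 15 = -1.87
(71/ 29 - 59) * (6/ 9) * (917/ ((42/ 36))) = -29633.10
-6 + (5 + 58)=57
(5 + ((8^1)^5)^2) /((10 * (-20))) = -1073741829 /200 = -5368709.14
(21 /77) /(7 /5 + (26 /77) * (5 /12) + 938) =630 /2170339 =0.00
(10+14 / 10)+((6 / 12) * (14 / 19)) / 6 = 6533 / 570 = 11.46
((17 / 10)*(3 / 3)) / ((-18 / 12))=-17 / 15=-1.13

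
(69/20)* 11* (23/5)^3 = 9234753/2500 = 3693.90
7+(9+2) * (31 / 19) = 474 / 19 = 24.95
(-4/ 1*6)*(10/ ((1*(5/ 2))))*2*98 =-18816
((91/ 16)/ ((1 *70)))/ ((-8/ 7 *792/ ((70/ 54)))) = -637/ 5474304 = -0.00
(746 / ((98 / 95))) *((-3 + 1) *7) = -10124.29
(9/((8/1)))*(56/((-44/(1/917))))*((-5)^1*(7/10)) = 63/11528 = 0.01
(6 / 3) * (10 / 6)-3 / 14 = 131 / 42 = 3.12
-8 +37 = 29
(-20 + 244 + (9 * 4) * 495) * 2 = 36088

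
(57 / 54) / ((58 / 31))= 589 / 1044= 0.56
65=65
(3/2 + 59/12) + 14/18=259/36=7.19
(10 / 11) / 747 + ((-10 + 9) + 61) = 493030 / 8217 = 60.00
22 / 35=0.63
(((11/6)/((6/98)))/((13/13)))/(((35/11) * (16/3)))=847/480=1.76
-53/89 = -0.60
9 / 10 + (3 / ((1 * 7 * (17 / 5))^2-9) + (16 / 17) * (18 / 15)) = 482067 / 236912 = 2.03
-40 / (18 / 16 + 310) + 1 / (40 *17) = -215111 / 1692520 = -0.13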